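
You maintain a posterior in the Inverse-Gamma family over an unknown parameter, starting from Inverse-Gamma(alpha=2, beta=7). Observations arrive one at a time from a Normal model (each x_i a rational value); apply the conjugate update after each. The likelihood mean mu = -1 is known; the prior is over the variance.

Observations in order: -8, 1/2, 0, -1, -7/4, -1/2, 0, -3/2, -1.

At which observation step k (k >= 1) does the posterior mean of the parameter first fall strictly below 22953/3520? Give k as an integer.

k = 9

obs 1: x=-8 → posterior Inverse-Gamma(5/2, 63/2)
obs 2: x=1/2 → posterior Inverse-Gamma(3, 261/8)
obs 3: x=0 → posterior Inverse-Gamma(7/2, 265/8)
obs 4: x=-1 → posterior Inverse-Gamma(4, 265/8)
obs 5: x=-7/4 → posterior Inverse-Gamma(9/2, 1069/32)
obs 6: x=-1/2 → posterior Inverse-Gamma(5, 1073/32)
obs 7: x=0 → posterior Inverse-Gamma(11/2, 1089/32)
obs 8: x=-3/2 → posterior Inverse-Gamma(6, 1093/32)
obs 9: x=-1 → posterior Inverse-Gamma(13/2, 1093/32)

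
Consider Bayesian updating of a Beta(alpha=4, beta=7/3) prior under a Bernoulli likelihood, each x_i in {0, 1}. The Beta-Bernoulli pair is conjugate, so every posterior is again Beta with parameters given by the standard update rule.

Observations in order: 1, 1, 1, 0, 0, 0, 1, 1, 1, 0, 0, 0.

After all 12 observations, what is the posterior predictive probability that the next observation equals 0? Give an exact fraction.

obs 1: x=1 → posterior Beta(5, 7/3)
obs 2: x=1 → posterior Beta(6, 7/3)
obs 3: x=1 → posterior Beta(7, 7/3)
obs 4: x=0 → posterior Beta(7, 10/3)
obs 5: x=0 → posterior Beta(7, 13/3)
obs 6: x=0 → posterior Beta(7, 16/3)
obs 7: x=1 → posterior Beta(8, 16/3)
obs 8: x=1 → posterior Beta(9, 16/3)
obs 9: x=1 → posterior Beta(10, 16/3)
obs 10: x=0 → posterior Beta(10, 19/3)
obs 11: x=0 → posterior Beta(10, 22/3)
obs 12: x=0 → posterior Beta(10, 25/3)

5/11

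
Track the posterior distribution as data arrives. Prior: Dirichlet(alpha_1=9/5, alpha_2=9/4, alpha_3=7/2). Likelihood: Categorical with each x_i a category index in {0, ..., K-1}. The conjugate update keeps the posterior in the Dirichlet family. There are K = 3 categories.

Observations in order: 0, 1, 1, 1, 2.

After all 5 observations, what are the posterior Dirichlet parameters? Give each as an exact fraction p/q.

obs 1: x=0 → posterior Dirichlet(14/5, 9/4, 7/2)
obs 2: x=1 → posterior Dirichlet(14/5, 13/4, 7/2)
obs 3: x=1 → posterior Dirichlet(14/5, 17/4, 7/2)
obs 4: x=1 → posterior Dirichlet(14/5, 21/4, 7/2)
obs 5: x=2 → posterior Dirichlet(14/5, 21/4, 9/2)

alpha_1=14/5, alpha_2=21/4, alpha_3=9/2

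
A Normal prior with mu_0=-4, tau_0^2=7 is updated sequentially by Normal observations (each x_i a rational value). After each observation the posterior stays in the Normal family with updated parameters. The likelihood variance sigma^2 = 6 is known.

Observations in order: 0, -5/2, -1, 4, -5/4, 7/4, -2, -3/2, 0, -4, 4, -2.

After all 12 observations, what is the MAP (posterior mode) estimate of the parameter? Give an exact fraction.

-37/60

obs 1: x=0 → posterior Normal(-24/13, 42/13)
obs 2: x=-5/2 → posterior Normal(-83/40, 21/10)
obs 3: x=-1 → posterior Normal(-97/54, 14/9)
obs 4: x=4 → posterior Normal(-41/68, 21/17)
obs 5: x=-5/4 → posterior Normal(-117/164, 42/41)
obs 6: x=7/4 → posterior Normal(-17/48, 7/8)
obs 7: x=-2 → posterior Normal(-31/55, 42/55)
obs 8: x=-3/2 → posterior Normal(-83/124, 21/31)
obs 9: x=0 → posterior Normal(-83/138, 14/23)
obs 10: x=-4 → posterior Normal(-139/152, 21/38)
obs 11: x=4 → posterior Normal(-1/2, 42/83)
obs 12: x=-2 → posterior Normal(-37/60, 7/15)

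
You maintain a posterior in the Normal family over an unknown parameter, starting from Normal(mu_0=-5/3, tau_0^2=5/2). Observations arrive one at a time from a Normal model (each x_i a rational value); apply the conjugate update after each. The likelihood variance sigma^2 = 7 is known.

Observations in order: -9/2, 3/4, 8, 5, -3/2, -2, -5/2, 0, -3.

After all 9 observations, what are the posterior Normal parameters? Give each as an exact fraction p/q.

obs 1: x=-9/2 → posterior Normal(-275/114, 35/19)
obs 2: x=3/4 → posterior Normal(-505/288, 35/24)
obs 3: x=8 → posterior Normal(-25/348, 35/29)
obs 4: x=5 → posterior Normal(275/408, 35/34)
obs 5: x=-3/2 → posterior Normal(185/468, 35/39)
obs 6: x=-2 → posterior Normal(65/528, 35/44)
obs 7: x=-5/2 → posterior Normal(-85/588, 5/7)
obs 8: x=0 → posterior Normal(-85/648, 35/54)
obs 9: x=-3 → posterior Normal(-265/708, 35/59)

mu_0=-265/708, tau_0^2=35/59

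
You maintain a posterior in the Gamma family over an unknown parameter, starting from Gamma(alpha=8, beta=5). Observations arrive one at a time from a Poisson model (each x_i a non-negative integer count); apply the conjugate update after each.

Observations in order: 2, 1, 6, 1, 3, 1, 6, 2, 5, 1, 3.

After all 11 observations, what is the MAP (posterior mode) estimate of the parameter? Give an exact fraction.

19/8

obs 1: x=2 → posterior Gamma(10, 6)
obs 2: x=1 → posterior Gamma(11, 7)
obs 3: x=6 → posterior Gamma(17, 8)
obs 4: x=1 → posterior Gamma(18, 9)
obs 5: x=3 → posterior Gamma(21, 10)
obs 6: x=1 → posterior Gamma(22, 11)
obs 7: x=6 → posterior Gamma(28, 12)
obs 8: x=2 → posterior Gamma(30, 13)
obs 9: x=5 → posterior Gamma(35, 14)
obs 10: x=1 → posterior Gamma(36, 15)
obs 11: x=3 → posterior Gamma(39, 16)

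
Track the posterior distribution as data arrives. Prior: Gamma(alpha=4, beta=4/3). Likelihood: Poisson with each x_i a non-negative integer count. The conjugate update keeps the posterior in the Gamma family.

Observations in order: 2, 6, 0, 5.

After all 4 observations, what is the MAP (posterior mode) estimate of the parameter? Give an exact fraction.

3

obs 1: x=2 → posterior Gamma(6, 7/3)
obs 2: x=6 → posterior Gamma(12, 10/3)
obs 3: x=0 → posterior Gamma(12, 13/3)
obs 4: x=5 → posterior Gamma(17, 16/3)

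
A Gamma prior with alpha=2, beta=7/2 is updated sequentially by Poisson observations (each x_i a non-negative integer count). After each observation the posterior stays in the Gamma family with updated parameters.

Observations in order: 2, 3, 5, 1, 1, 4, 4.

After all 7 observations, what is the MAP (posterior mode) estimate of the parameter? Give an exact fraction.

obs 1: x=2 → posterior Gamma(4, 9/2)
obs 2: x=3 → posterior Gamma(7, 11/2)
obs 3: x=5 → posterior Gamma(12, 13/2)
obs 4: x=1 → posterior Gamma(13, 15/2)
obs 5: x=1 → posterior Gamma(14, 17/2)
obs 6: x=4 → posterior Gamma(18, 19/2)
obs 7: x=4 → posterior Gamma(22, 21/2)

2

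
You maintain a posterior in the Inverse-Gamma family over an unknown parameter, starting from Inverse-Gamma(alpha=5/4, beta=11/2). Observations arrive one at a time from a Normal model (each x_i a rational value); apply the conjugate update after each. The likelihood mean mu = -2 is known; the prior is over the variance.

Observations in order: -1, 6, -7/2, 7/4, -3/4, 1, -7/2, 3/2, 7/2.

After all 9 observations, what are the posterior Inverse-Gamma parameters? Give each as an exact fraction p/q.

alpha=23/4, beta=1181/16

obs 1: x=-1 → posterior Inverse-Gamma(7/4, 6)
obs 2: x=6 → posterior Inverse-Gamma(9/4, 38)
obs 3: x=-7/2 → posterior Inverse-Gamma(11/4, 313/8)
obs 4: x=7/4 → posterior Inverse-Gamma(13/4, 1477/32)
obs 5: x=-3/4 → posterior Inverse-Gamma(15/4, 751/16)
obs 6: x=1 → posterior Inverse-Gamma(17/4, 823/16)
obs 7: x=-7/2 → posterior Inverse-Gamma(19/4, 841/16)
obs 8: x=3/2 → posterior Inverse-Gamma(21/4, 939/16)
obs 9: x=7/2 → posterior Inverse-Gamma(23/4, 1181/16)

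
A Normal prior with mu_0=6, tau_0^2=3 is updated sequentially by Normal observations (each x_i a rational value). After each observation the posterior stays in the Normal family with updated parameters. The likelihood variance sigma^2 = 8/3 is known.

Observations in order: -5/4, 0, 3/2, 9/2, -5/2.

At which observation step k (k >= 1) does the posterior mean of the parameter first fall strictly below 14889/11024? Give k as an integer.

obs 1: x=-5/4 → posterior Normal(147/68, 24/17)
obs 2: x=0 → posterior Normal(147/104, 12/13)
obs 3: x=3/2 → posterior Normal(201/140, 24/35)
obs 4: x=9/2 → posterior Normal(33/16, 6/11)
obs 5: x=-5/2 → posterior Normal(273/212, 24/53)

k = 5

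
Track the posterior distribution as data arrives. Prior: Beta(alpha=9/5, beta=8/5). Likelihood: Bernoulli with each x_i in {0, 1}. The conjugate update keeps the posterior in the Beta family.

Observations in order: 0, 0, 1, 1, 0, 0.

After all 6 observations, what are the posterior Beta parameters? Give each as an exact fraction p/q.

alpha=19/5, beta=28/5

obs 1: x=0 → posterior Beta(9/5, 13/5)
obs 2: x=0 → posterior Beta(9/5, 18/5)
obs 3: x=1 → posterior Beta(14/5, 18/5)
obs 4: x=1 → posterior Beta(19/5, 18/5)
obs 5: x=0 → posterior Beta(19/5, 23/5)
obs 6: x=0 → posterior Beta(19/5, 28/5)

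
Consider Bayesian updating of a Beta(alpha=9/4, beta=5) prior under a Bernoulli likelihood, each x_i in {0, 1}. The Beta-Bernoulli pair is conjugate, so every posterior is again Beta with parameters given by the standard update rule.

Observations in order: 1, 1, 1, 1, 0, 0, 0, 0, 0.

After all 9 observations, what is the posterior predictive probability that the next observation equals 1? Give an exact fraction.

obs 1: x=1 → posterior Beta(13/4, 5)
obs 2: x=1 → posterior Beta(17/4, 5)
obs 3: x=1 → posterior Beta(21/4, 5)
obs 4: x=1 → posterior Beta(25/4, 5)
obs 5: x=0 → posterior Beta(25/4, 6)
obs 6: x=0 → posterior Beta(25/4, 7)
obs 7: x=0 → posterior Beta(25/4, 8)
obs 8: x=0 → posterior Beta(25/4, 9)
obs 9: x=0 → posterior Beta(25/4, 10)

5/13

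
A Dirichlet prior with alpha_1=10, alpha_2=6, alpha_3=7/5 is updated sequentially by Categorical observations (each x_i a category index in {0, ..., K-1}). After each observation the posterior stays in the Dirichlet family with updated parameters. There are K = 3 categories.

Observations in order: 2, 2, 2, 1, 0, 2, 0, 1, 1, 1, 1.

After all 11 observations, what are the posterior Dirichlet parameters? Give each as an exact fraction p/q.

alpha_1=12, alpha_2=11, alpha_3=27/5

obs 1: x=2 → posterior Dirichlet(10, 6, 12/5)
obs 2: x=2 → posterior Dirichlet(10, 6, 17/5)
obs 3: x=2 → posterior Dirichlet(10, 6, 22/5)
obs 4: x=1 → posterior Dirichlet(10, 7, 22/5)
obs 5: x=0 → posterior Dirichlet(11, 7, 22/5)
obs 6: x=2 → posterior Dirichlet(11, 7, 27/5)
obs 7: x=0 → posterior Dirichlet(12, 7, 27/5)
obs 8: x=1 → posterior Dirichlet(12, 8, 27/5)
obs 9: x=1 → posterior Dirichlet(12, 9, 27/5)
obs 10: x=1 → posterior Dirichlet(12, 10, 27/5)
obs 11: x=1 → posterior Dirichlet(12, 11, 27/5)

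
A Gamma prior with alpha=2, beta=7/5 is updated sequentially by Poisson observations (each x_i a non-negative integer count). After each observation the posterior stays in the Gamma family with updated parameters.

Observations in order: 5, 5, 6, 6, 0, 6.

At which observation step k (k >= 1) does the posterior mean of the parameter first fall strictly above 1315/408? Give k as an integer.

k = 2

obs 1: x=5 → posterior Gamma(7, 12/5)
obs 2: x=5 → posterior Gamma(12, 17/5)
obs 3: x=6 → posterior Gamma(18, 22/5)
obs 4: x=6 → posterior Gamma(24, 27/5)
obs 5: x=0 → posterior Gamma(24, 32/5)
obs 6: x=6 → posterior Gamma(30, 37/5)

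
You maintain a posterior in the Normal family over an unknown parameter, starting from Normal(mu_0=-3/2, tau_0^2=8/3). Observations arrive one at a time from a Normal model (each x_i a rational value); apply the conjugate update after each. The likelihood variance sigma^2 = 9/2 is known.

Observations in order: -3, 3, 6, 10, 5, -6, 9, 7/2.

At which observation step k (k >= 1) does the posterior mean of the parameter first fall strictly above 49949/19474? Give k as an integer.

obs 1: x=-3 → posterior Normal(-177/86, 72/43)
obs 2: x=3 → posterior Normal(-81/118, 72/59)
obs 3: x=6 → posterior Normal(37/50, 24/25)
obs 4: x=10 → posterior Normal(431/182, 72/91)
obs 5: x=5 → posterior Normal(591/214, 72/107)
obs 6: x=-6 → posterior Normal(133/82, 24/41)
obs 7: x=9 → posterior Normal(687/278, 72/139)
obs 8: x=7/2 → posterior Normal(799/310, 72/155)

k = 5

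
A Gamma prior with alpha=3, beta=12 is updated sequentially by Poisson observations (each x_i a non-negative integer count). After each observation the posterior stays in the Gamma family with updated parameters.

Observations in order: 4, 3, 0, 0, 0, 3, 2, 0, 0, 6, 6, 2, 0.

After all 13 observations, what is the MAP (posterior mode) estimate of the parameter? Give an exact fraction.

28/25

obs 1: x=4 → posterior Gamma(7, 13)
obs 2: x=3 → posterior Gamma(10, 14)
obs 3: x=0 → posterior Gamma(10, 15)
obs 4: x=0 → posterior Gamma(10, 16)
obs 5: x=0 → posterior Gamma(10, 17)
obs 6: x=3 → posterior Gamma(13, 18)
obs 7: x=2 → posterior Gamma(15, 19)
obs 8: x=0 → posterior Gamma(15, 20)
obs 9: x=0 → posterior Gamma(15, 21)
obs 10: x=6 → posterior Gamma(21, 22)
obs 11: x=6 → posterior Gamma(27, 23)
obs 12: x=2 → posterior Gamma(29, 24)
obs 13: x=0 → posterior Gamma(29, 25)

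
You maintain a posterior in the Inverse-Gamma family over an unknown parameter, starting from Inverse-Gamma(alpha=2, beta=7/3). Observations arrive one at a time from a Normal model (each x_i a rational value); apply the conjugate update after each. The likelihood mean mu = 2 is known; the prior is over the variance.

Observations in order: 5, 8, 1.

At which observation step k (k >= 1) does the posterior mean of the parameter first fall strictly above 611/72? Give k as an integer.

k = 2

obs 1: x=5 → posterior Inverse-Gamma(5/2, 41/6)
obs 2: x=8 → posterior Inverse-Gamma(3, 149/6)
obs 3: x=1 → posterior Inverse-Gamma(7/2, 76/3)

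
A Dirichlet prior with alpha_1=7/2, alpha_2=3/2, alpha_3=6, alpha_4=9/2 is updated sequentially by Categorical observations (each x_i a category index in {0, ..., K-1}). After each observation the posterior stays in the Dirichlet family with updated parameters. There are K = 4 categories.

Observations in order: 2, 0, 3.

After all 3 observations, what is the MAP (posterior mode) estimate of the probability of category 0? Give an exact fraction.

obs 1: x=2 → posterior Dirichlet(7/2, 3/2, 7, 9/2)
obs 2: x=0 → posterior Dirichlet(9/2, 3/2, 7, 9/2)
obs 3: x=3 → posterior Dirichlet(9/2, 3/2, 7, 11/2)

7/29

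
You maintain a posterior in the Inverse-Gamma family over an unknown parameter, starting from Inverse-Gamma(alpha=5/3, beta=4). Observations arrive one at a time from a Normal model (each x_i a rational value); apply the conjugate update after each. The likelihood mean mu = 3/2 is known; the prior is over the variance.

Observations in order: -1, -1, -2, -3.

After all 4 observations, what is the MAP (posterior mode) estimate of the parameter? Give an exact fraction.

159/28

obs 1: x=-1 → posterior Inverse-Gamma(13/6, 57/8)
obs 2: x=-1 → posterior Inverse-Gamma(8/3, 41/4)
obs 3: x=-2 → posterior Inverse-Gamma(19/6, 131/8)
obs 4: x=-3 → posterior Inverse-Gamma(11/3, 53/2)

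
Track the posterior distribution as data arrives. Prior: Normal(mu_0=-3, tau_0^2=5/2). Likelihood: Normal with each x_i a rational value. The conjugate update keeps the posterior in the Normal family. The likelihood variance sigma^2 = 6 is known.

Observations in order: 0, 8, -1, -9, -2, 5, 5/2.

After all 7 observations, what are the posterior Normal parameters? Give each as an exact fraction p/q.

mu_0=-37/94, tau_0^2=30/47

obs 1: x=0 → posterior Normal(-36/17, 30/17)
obs 2: x=8 → posterior Normal(2/11, 15/11)
obs 3: x=-1 → posterior Normal(-1/27, 10/9)
obs 4: x=-9 → posterior Normal(-23/16, 15/16)
obs 5: x=-2 → posterior Normal(-56/37, 30/37)
obs 6: x=5 → posterior Normal(-31/42, 5/7)
obs 7: x=5/2 → posterior Normal(-37/94, 30/47)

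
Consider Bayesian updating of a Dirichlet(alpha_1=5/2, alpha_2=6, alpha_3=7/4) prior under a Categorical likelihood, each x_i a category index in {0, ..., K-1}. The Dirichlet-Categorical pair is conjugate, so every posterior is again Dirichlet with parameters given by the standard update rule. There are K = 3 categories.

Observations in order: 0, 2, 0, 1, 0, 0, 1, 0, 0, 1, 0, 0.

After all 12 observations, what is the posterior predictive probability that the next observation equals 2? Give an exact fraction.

11/89

obs 1: x=0 → posterior Dirichlet(7/2, 6, 7/4)
obs 2: x=2 → posterior Dirichlet(7/2, 6, 11/4)
obs 3: x=0 → posterior Dirichlet(9/2, 6, 11/4)
obs 4: x=1 → posterior Dirichlet(9/2, 7, 11/4)
obs 5: x=0 → posterior Dirichlet(11/2, 7, 11/4)
obs 6: x=0 → posterior Dirichlet(13/2, 7, 11/4)
obs 7: x=1 → posterior Dirichlet(13/2, 8, 11/4)
obs 8: x=0 → posterior Dirichlet(15/2, 8, 11/4)
obs 9: x=0 → posterior Dirichlet(17/2, 8, 11/4)
obs 10: x=1 → posterior Dirichlet(17/2, 9, 11/4)
obs 11: x=0 → posterior Dirichlet(19/2, 9, 11/4)
obs 12: x=0 → posterior Dirichlet(21/2, 9, 11/4)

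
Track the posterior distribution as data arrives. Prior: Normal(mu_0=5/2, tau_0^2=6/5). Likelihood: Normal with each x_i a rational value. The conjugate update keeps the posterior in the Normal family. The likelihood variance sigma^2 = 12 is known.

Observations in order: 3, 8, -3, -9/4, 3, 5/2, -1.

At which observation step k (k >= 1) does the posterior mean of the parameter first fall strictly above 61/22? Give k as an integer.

obs 1: x=3 → posterior Normal(28/11, 12/11)
obs 2: x=8 → posterior Normal(3, 1)
obs 3: x=-3 → posterior Normal(33/13, 12/13)
obs 4: x=-9/4 → posterior Normal(123/56, 6/7)
obs 5: x=3 → posterior Normal(9/4, 4/5)
obs 6: x=5/2 → posterior Normal(145/64, 3/4)
obs 7: x=-1 → posterior Normal(141/68, 12/17)

k = 2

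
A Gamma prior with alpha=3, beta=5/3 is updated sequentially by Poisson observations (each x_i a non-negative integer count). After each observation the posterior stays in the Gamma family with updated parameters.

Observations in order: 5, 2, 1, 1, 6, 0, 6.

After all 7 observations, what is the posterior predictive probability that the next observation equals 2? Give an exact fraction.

24588051577750480383359497897456435200/105280501585190501232597819292755591721

obs 1: x=5 → posterior Gamma(8, 8/3)
obs 2: x=2 → posterior Gamma(10, 11/3)
obs 3: x=1 → posterior Gamma(11, 14/3)
obs 4: x=1 → posterior Gamma(12, 17/3)
obs 5: x=6 → posterior Gamma(18, 20/3)
obs 6: x=0 → posterior Gamma(18, 23/3)
obs 7: x=6 → posterior Gamma(24, 26/3)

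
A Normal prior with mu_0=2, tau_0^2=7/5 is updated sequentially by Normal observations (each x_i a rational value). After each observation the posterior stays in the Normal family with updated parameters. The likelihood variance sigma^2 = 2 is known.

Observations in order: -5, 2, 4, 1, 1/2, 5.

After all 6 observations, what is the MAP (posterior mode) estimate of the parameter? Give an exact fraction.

145/104

obs 1: x=-5 → posterior Normal(-15/17, 14/17)
obs 2: x=2 → posterior Normal(-1/24, 7/12)
obs 3: x=4 → posterior Normal(27/31, 14/31)
obs 4: x=1 → posterior Normal(17/19, 7/19)
obs 5: x=1/2 → posterior Normal(5/6, 14/45)
obs 6: x=5 → posterior Normal(145/104, 7/26)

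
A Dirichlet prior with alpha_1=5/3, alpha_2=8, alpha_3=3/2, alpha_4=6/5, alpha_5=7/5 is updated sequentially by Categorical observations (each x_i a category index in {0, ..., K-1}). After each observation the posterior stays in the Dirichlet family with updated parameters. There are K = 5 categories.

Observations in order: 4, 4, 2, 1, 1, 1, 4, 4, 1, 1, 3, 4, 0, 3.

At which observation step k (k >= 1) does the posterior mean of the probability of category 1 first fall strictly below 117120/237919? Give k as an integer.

k = 3

obs 1: x=4 → posterior Dirichlet(5/3, 8, 3/2, 6/5, 12/5)
obs 2: x=4 → posterior Dirichlet(5/3, 8, 3/2, 6/5, 17/5)
obs 3: x=2 → posterior Dirichlet(5/3, 8, 5/2, 6/5, 17/5)
obs 4: x=1 → posterior Dirichlet(5/3, 9, 5/2, 6/5, 17/5)
obs 5: x=1 → posterior Dirichlet(5/3, 10, 5/2, 6/5, 17/5)
obs 6: x=1 → posterior Dirichlet(5/3, 11, 5/2, 6/5, 17/5)
obs 7: x=4 → posterior Dirichlet(5/3, 11, 5/2, 6/5, 22/5)
obs 8: x=4 → posterior Dirichlet(5/3, 11, 5/2, 6/5, 27/5)
obs 9: x=1 → posterior Dirichlet(5/3, 12, 5/2, 6/5, 27/5)
obs 10: x=1 → posterior Dirichlet(5/3, 13, 5/2, 6/5, 27/5)
obs 11: x=3 → posterior Dirichlet(5/3, 13, 5/2, 11/5, 27/5)
obs 12: x=4 → posterior Dirichlet(5/3, 13, 5/2, 11/5, 32/5)
obs 13: x=0 → posterior Dirichlet(8/3, 13, 5/2, 11/5, 32/5)
obs 14: x=3 → posterior Dirichlet(8/3, 13, 5/2, 16/5, 32/5)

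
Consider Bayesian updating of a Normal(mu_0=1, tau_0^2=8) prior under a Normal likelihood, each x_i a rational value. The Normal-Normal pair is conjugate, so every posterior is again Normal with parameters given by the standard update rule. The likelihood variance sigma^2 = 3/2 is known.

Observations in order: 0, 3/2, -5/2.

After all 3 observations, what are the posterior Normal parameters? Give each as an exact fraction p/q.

mu_0=-13/51, tau_0^2=8/17

obs 1: x=0 → posterior Normal(3/19, 24/19)
obs 2: x=3/2 → posterior Normal(27/35, 24/35)
obs 3: x=-5/2 → posterior Normal(-13/51, 8/17)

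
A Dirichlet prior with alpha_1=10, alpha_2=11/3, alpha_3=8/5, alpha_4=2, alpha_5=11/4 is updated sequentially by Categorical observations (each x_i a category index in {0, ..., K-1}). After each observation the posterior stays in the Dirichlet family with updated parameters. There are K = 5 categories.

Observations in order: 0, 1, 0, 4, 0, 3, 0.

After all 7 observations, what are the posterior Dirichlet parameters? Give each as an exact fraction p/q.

alpha_1=14, alpha_2=14/3, alpha_3=8/5, alpha_4=3, alpha_5=15/4

obs 1: x=0 → posterior Dirichlet(11, 11/3, 8/5, 2, 11/4)
obs 2: x=1 → posterior Dirichlet(11, 14/3, 8/5, 2, 11/4)
obs 3: x=0 → posterior Dirichlet(12, 14/3, 8/5, 2, 11/4)
obs 4: x=4 → posterior Dirichlet(12, 14/3, 8/5, 2, 15/4)
obs 5: x=0 → posterior Dirichlet(13, 14/3, 8/5, 2, 15/4)
obs 6: x=3 → posterior Dirichlet(13, 14/3, 8/5, 3, 15/4)
obs 7: x=0 → posterior Dirichlet(14, 14/3, 8/5, 3, 15/4)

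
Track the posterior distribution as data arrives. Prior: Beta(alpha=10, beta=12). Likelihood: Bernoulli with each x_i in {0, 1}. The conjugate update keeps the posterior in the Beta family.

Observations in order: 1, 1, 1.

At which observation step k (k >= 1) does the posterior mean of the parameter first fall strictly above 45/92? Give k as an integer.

obs 1: x=1 → posterior Beta(11, 12)
obs 2: x=1 → posterior Beta(12, 12)
obs 3: x=1 → posterior Beta(13, 12)

k = 2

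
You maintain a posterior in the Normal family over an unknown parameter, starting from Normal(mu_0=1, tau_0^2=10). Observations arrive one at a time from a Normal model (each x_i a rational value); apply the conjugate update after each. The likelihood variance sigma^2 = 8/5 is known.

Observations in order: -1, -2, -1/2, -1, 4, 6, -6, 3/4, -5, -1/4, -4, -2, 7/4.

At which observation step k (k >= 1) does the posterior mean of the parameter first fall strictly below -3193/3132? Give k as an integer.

obs 1: x=-1 → posterior Normal(-21/29, 40/29)
obs 2: x=-2 → posterior Normal(-71/54, 20/27)
obs 3: x=-1/2 → posterior Normal(-167/158, 40/79)
obs 4: x=-1 → posterior Normal(-217/208, 5/13)
obs 5: x=4 → posterior Normal(-17/258, 40/129)
obs 6: x=6 → posterior Normal(283/308, 20/77)
obs 7: x=-6 → posterior Normal(-17/358, 40/179)
obs 8: x=3/4 → posterior Normal(41/816, 10/51)
obs 9: x=-5 → posterior Normal(-459/916, 40/229)
obs 10: x=-1/4 → posterior Normal(-121/254, 20/127)
obs 11: x=-4 → posterior Normal(-221/279, 40/279)
obs 12: x=-2 → posterior Normal(-271/304, 5/38)
obs 13: x=7/4 → posterior Normal(-909/1316, 40/329)

k = 2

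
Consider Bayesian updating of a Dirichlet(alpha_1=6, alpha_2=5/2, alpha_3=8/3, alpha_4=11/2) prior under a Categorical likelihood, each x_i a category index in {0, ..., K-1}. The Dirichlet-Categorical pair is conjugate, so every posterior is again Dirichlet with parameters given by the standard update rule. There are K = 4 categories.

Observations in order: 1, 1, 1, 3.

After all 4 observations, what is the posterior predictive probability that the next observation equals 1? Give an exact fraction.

33/124

obs 1: x=1 → posterior Dirichlet(6, 7/2, 8/3, 11/2)
obs 2: x=1 → posterior Dirichlet(6, 9/2, 8/3, 11/2)
obs 3: x=1 → posterior Dirichlet(6, 11/2, 8/3, 11/2)
obs 4: x=3 → posterior Dirichlet(6, 11/2, 8/3, 13/2)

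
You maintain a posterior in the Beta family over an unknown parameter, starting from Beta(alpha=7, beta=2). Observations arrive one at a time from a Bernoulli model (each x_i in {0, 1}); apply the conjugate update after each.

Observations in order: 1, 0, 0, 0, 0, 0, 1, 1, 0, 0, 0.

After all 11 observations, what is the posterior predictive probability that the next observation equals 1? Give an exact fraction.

obs 1: x=1 → posterior Beta(8, 2)
obs 2: x=0 → posterior Beta(8, 3)
obs 3: x=0 → posterior Beta(8, 4)
obs 4: x=0 → posterior Beta(8, 5)
obs 5: x=0 → posterior Beta(8, 6)
obs 6: x=0 → posterior Beta(8, 7)
obs 7: x=1 → posterior Beta(9, 7)
obs 8: x=1 → posterior Beta(10, 7)
obs 9: x=0 → posterior Beta(10, 8)
obs 10: x=0 → posterior Beta(10, 9)
obs 11: x=0 → posterior Beta(10, 10)

1/2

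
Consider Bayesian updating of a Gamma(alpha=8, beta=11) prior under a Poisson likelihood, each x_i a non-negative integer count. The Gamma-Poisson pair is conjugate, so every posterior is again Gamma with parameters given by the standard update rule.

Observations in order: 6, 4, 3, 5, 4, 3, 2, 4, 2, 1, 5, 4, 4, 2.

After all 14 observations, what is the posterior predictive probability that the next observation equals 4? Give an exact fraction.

obs 1: x=6 → posterior Gamma(14, 12)
obs 2: x=4 → posterior Gamma(18, 13)
obs 3: x=3 → posterior Gamma(21, 14)
obs 4: x=5 → posterior Gamma(26, 15)
obs 5: x=4 → posterior Gamma(30, 16)
obs 6: x=3 → posterior Gamma(33, 17)
obs 7: x=2 → posterior Gamma(35, 18)
obs 8: x=4 → posterior Gamma(39, 19)
obs 9: x=2 → posterior Gamma(41, 20)
obs 10: x=1 → posterior Gamma(42, 21)
obs 11: x=5 → posterior Gamma(47, 22)
obs 12: x=4 → posterior Gamma(51, 23)
obs 13: x=4 → posterior Gamma(55, 24)
obs 14: x=2 → posterior Gamma(57, 25)

23478771210781743880123795100810025824383179930687770564645688864402472972869873046875/205766289512932241998482631797034621069017517962263802542480365981262536498089637707776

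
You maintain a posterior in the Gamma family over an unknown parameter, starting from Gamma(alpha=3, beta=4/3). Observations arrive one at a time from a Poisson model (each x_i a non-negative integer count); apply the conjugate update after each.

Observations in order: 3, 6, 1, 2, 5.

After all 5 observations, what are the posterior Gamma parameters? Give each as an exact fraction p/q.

alpha=20, beta=19/3

obs 1: x=3 → posterior Gamma(6, 7/3)
obs 2: x=6 → posterior Gamma(12, 10/3)
obs 3: x=1 → posterior Gamma(13, 13/3)
obs 4: x=2 → posterior Gamma(15, 16/3)
obs 5: x=5 → posterior Gamma(20, 19/3)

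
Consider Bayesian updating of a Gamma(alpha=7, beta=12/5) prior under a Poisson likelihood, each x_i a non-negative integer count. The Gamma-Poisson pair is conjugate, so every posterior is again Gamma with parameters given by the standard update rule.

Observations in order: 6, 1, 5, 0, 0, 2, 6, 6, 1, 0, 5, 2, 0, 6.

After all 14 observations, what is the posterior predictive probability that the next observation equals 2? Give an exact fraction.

obs 1: x=6 → posterior Gamma(13, 17/5)
obs 2: x=1 → posterior Gamma(14, 22/5)
obs 3: x=5 → posterior Gamma(19, 27/5)
obs 4: x=0 → posterior Gamma(19, 32/5)
obs 5: x=0 → posterior Gamma(19, 37/5)
obs 6: x=2 → posterior Gamma(21, 42/5)
obs 7: x=6 → posterior Gamma(27, 47/5)
obs 8: x=6 → posterior Gamma(33, 52/5)
obs 9: x=1 → posterior Gamma(34, 57/5)
obs 10: x=0 → posterior Gamma(34, 62/5)
obs 11: x=5 → posterior Gamma(39, 67/5)
obs 12: x=2 → posterior Gamma(41, 72/5)
obs 13: x=0 → posterior Gamma(41, 77/5)
obs 14: x=6 → posterior Gamma(47, 82/5)

8363323878770337630657996140593209037716348775358242567732622261096882365307723549590631219200/36251177986798679762859916836449558324488218031995744995602963805104626240343380539465358762909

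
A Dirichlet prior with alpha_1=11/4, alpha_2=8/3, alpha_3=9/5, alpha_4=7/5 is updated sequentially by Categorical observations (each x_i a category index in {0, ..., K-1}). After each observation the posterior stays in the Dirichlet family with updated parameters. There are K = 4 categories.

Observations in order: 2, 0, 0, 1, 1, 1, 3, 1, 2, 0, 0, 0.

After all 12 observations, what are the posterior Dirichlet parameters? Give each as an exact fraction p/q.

obs 1: x=2 → posterior Dirichlet(11/4, 8/3, 14/5, 7/5)
obs 2: x=0 → posterior Dirichlet(15/4, 8/3, 14/5, 7/5)
obs 3: x=0 → posterior Dirichlet(19/4, 8/3, 14/5, 7/5)
obs 4: x=1 → posterior Dirichlet(19/4, 11/3, 14/5, 7/5)
obs 5: x=1 → posterior Dirichlet(19/4, 14/3, 14/5, 7/5)
obs 6: x=1 → posterior Dirichlet(19/4, 17/3, 14/5, 7/5)
obs 7: x=3 → posterior Dirichlet(19/4, 17/3, 14/5, 12/5)
obs 8: x=1 → posterior Dirichlet(19/4, 20/3, 14/5, 12/5)
obs 9: x=2 → posterior Dirichlet(19/4, 20/3, 19/5, 12/5)
obs 10: x=0 → posterior Dirichlet(23/4, 20/3, 19/5, 12/5)
obs 11: x=0 → posterior Dirichlet(27/4, 20/3, 19/5, 12/5)
obs 12: x=0 → posterior Dirichlet(31/4, 20/3, 19/5, 12/5)

alpha_1=31/4, alpha_2=20/3, alpha_3=19/5, alpha_4=12/5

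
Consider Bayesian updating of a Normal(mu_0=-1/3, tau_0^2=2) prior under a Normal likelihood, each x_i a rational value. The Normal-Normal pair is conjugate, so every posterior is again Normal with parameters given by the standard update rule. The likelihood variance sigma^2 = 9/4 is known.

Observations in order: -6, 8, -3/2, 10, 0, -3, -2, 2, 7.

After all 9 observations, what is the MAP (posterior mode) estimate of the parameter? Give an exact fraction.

obs 1: x=-6 → posterior Normal(-3, 18/17)
obs 2: x=8 → posterior Normal(13/25, 18/25)
obs 3: x=-3/2 → posterior Normal(1/33, 6/11)
obs 4: x=10 → posterior Normal(81/41, 18/41)
obs 5: x=0 → posterior Normal(81/49, 18/49)
obs 6: x=-3 → posterior Normal(1, 6/19)
obs 7: x=-2 → posterior Normal(41/65, 18/65)
obs 8: x=2 → posterior Normal(57/73, 18/73)
obs 9: x=7 → posterior Normal(113/81, 2/9)

113/81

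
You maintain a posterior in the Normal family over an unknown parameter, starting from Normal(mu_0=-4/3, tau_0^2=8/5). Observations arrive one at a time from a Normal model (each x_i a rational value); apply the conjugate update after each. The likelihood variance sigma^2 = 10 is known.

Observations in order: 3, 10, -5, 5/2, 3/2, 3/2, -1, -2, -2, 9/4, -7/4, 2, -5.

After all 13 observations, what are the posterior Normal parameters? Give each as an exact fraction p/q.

mu_0=-4/33, tau_0^2=40/77

obs 1: x=3 → posterior Normal(-64/87, 40/29)
obs 2: x=10 → posterior Normal(56/99, 40/33)
obs 3: x=-5 → posterior Normal(-4/111, 40/37)
obs 4: x=5/2 → posterior Normal(26/123, 40/41)
obs 5: x=3/2 → posterior Normal(44/135, 8/9)
obs 6: x=3/2 → posterior Normal(62/147, 40/49)
obs 7: x=-1 → posterior Normal(50/159, 40/53)
obs 8: x=-2 → posterior Normal(26/171, 40/57)
obs 9: x=-2 → posterior Normal(2/183, 40/61)
obs 10: x=9/4 → posterior Normal(29/195, 8/13)
obs 11: x=-7/4 → posterior Normal(8/207, 40/69)
obs 12: x=2 → posterior Normal(32/219, 40/73)
obs 13: x=-5 → posterior Normal(-4/33, 40/77)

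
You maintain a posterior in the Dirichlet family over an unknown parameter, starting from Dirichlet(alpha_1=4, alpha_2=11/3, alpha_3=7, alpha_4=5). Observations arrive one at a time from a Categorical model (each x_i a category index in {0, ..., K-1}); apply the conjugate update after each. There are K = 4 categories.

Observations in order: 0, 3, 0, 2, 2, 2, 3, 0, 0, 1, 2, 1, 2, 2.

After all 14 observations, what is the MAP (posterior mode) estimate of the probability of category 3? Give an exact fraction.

18/89

obs 1: x=0 → posterior Dirichlet(5, 11/3, 7, 5)
obs 2: x=3 → posterior Dirichlet(5, 11/3, 7, 6)
obs 3: x=0 → posterior Dirichlet(6, 11/3, 7, 6)
obs 4: x=2 → posterior Dirichlet(6, 11/3, 8, 6)
obs 5: x=2 → posterior Dirichlet(6, 11/3, 9, 6)
obs 6: x=2 → posterior Dirichlet(6, 11/3, 10, 6)
obs 7: x=3 → posterior Dirichlet(6, 11/3, 10, 7)
obs 8: x=0 → posterior Dirichlet(7, 11/3, 10, 7)
obs 9: x=0 → posterior Dirichlet(8, 11/3, 10, 7)
obs 10: x=1 → posterior Dirichlet(8, 14/3, 10, 7)
obs 11: x=2 → posterior Dirichlet(8, 14/3, 11, 7)
obs 12: x=1 → posterior Dirichlet(8, 17/3, 11, 7)
obs 13: x=2 → posterior Dirichlet(8, 17/3, 12, 7)
obs 14: x=2 → posterior Dirichlet(8, 17/3, 13, 7)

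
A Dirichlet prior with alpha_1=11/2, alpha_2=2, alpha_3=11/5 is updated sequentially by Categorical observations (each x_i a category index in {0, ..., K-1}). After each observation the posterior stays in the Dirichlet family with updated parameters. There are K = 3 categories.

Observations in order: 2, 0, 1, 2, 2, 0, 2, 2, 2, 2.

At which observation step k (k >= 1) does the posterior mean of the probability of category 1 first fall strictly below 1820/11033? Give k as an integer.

obs 1: x=2 → posterior Dirichlet(11/2, 2, 16/5)
obs 2: x=0 → posterior Dirichlet(13/2, 2, 16/5)
obs 3: x=1 → posterior Dirichlet(13/2, 3, 16/5)
obs 4: x=2 → posterior Dirichlet(13/2, 3, 21/5)
obs 5: x=2 → posterior Dirichlet(13/2, 3, 26/5)
obs 6: x=0 → posterior Dirichlet(15/2, 3, 26/5)
obs 7: x=2 → posterior Dirichlet(15/2, 3, 31/5)
obs 8: x=2 → posterior Dirichlet(15/2, 3, 36/5)
obs 9: x=2 → posterior Dirichlet(15/2, 3, 41/5)
obs 10: x=2 → posterior Dirichlet(15/2, 3, 46/5)

k = 9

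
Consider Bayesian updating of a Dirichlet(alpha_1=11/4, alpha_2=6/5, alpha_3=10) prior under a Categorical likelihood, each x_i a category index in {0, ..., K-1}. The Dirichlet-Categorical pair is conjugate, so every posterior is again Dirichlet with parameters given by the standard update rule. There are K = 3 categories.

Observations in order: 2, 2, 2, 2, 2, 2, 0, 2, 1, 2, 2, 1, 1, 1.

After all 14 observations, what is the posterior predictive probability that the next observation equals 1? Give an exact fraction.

8/43

obs 1: x=2 → posterior Dirichlet(11/4, 6/5, 11)
obs 2: x=2 → posterior Dirichlet(11/4, 6/5, 12)
obs 3: x=2 → posterior Dirichlet(11/4, 6/5, 13)
obs 4: x=2 → posterior Dirichlet(11/4, 6/5, 14)
obs 5: x=2 → posterior Dirichlet(11/4, 6/5, 15)
obs 6: x=2 → posterior Dirichlet(11/4, 6/5, 16)
obs 7: x=0 → posterior Dirichlet(15/4, 6/5, 16)
obs 8: x=2 → posterior Dirichlet(15/4, 6/5, 17)
obs 9: x=1 → posterior Dirichlet(15/4, 11/5, 17)
obs 10: x=2 → posterior Dirichlet(15/4, 11/5, 18)
obs 11: x=2 → posterior Dirichlet(15/4, 11/5, 19)
obs 12: x=1 → posterior Dirichlet(15/4, 16/5, 19)
obs 13: x=1 → posterior Dirichlet(15/4, 21/5, 19)
obs 14: x=1 → posterior Dirichlet(15/4, 26/5, 19)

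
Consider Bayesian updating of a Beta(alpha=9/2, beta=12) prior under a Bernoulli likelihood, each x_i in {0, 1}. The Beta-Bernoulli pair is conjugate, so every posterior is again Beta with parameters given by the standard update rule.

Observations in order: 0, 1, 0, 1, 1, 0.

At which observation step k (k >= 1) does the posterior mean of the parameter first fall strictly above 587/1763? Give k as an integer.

k = 5

obs 1: x=0 → posterior Beta(9/2, 13)
obs 2: x=1 → posterior Beta(11/2, 13)
obs 3: x=0 → posterior Beta(11/2, 14)
obs 4: x=1 → posterior Beta(13/2, 14)
obs 5: x=1 → posterior Beta(15/2, 14)
obs 6: x=0 → posterior Beta(15/2, 15)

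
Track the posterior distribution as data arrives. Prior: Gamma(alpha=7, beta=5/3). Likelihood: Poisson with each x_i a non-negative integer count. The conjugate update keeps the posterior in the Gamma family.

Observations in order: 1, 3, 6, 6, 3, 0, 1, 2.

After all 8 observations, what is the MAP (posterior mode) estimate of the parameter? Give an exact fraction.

84/29

obs 1: x=1 → posterior Gamma(8, 8/3)
obs 2: x=3 → posterior Gamma(11, 11/3)
obs 3: x=6 → posterior Gamma(17, 14/3)
obs 4: x=6 → posterior Gamma(23, 17/3)
obs 5: x=3 → posterior Gamma(26, 20/3)
obs 6: x=0 → posterior Gamma(26, 23/3)
obs 7: x=1 → posterior Gamma(27, 26/3)
obs 8: x=2 → posterior Gamma(29, 29/3)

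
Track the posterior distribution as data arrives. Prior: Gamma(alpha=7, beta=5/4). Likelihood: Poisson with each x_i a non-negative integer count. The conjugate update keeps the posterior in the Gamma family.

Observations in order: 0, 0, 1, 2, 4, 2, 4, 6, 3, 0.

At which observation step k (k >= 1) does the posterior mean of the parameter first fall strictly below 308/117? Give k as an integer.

k = 2

obs 1: x=0 → posterior Gamma(7, 9/4)
obs 2: x=0 → posterior Gamma(7, 13/4)
obs 3: x=1 → posterior Gamma(8, 17/4)
obs 4: x=2 → posterior Gamma(10, 21/4)
obs 5: x=4 → posterior Gamma(14, 25/4)
obs 6: x=2 → posterior Gamma(16, 29/4)
obs 7: x=4 → posterior Gamma(20, 33/4)
obs 8: x=6 → posterior Gamma(26, 37/4)
obs 9: x=3 → posterior Gamma(29, 41/4)
obs 10: x=0 → posterior Gamma(29, 45/4)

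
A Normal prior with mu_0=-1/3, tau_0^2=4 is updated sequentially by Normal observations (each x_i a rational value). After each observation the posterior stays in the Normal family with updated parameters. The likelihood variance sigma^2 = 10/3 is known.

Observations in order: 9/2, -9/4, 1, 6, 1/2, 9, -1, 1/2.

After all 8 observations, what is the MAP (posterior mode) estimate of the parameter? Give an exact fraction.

647/318

obs 1: x=9/2 → posterior Normal(76/33, 20/11)
obs 2: x=-9/4 → posterior Normal(71/102, 20/17)
obs 3: x=1 → posterior Normal(107/138, 20/23)
obs 4: x=6 → posterior Normal(323/174, 20/29)
obs 5: x=1/2 → posterior Normal(341/210, 4/7)
obs 6: x=9 → posterior Normal(665/246, 20/41)
obs 7: x=-1 → posterior Normal(629/282, 20/47)
obs 8: x=1/2 → posterior Normal(647/318, 20/53)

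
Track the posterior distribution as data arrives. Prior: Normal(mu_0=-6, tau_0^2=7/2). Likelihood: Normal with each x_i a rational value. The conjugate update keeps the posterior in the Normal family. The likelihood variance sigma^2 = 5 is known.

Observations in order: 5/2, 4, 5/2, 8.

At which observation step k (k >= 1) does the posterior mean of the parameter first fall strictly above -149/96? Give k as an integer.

k = 2

obs 1: x=5/2 → posterior Normal(-5/2, 35/17)
obs 2: x=4 → posterior Normal(-29/48, 35/24)
obs 3: x=5/2 → posterior Normal(3/31, 35/31)
obs 4: x=8 → posterior Normal(59/38, 35/38)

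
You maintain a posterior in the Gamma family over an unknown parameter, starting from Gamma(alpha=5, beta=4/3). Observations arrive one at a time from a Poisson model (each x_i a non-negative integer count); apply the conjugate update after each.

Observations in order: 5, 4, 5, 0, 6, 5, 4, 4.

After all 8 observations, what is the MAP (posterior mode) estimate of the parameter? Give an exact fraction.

111/28

obs 1: x=5 → posterior Gamma(10, 7/3)
obs 2: x=4 → posterior Gamma(14, 10/3)
obs 3: x=5 → posterior Gamma(19, 13/3)
obs 4: x=0 → posterior Gamma(19, 16/3)
obs 5: x=6 → posterior Gamma(25, 19/3)
obs 6: x=5 → posterior Gamma(30, 22/3)
obs 7: x=4 → posterior Gamma(34, 25/3)
obs 8: x=4 → posterior Gamma(38, 28/3)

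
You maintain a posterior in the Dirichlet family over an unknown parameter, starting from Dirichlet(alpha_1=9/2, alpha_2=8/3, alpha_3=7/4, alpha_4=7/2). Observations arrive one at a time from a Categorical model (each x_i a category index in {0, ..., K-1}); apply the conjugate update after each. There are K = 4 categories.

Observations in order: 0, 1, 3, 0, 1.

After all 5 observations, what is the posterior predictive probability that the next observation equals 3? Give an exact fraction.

obs 1: x=0 → posterior Dirichlet(11/2, 8/3, 7/4, 7/2)
obs 2: x=1 → posterior Dirichlet(11/2, 11/3, 7/4, 7/2)
obs 3: x=3 → posterior Dirichlet(11/2, 11/3, 7/4, 9/2)
obs 4: x=0 → posterior Dirichlet(13/2, 11/3, 7/4, 9/2)
obs 5: x=1 → posterior Dirichlet(13/2, 14/3, 7/4, 9/2)

54/209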